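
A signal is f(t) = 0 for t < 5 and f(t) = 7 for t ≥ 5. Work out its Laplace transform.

f(t) = 7·u(t-5). L{u(t-5)} = e^(-5s)/s, so L{f(t)} = 7·e^(-5s)/s

Final answer: 7·e^(-5s)/s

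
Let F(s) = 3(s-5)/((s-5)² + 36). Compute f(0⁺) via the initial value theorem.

f(0⁺) = lim_{s→∞} sF(s) = lim_{s→∞} 3s(s-5)/((s-5)² + 36) = 3

Final answer: 3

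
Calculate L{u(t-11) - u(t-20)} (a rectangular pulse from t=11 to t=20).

L{u(t-a)} = e^(-as)/s. L{u(t-11) - u(t-20)} = (e^(-11s) - e^(-20s))/s

Final answer: (e^(-11s) - e^(-20s))/s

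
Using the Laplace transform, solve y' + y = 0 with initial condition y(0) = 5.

L{y'} + L{y} = 0. sY - 5 + Y = 0. Y(s+1) = 5. Y = 5/(s+1)

Final answer: y(t) = 5e^(-t)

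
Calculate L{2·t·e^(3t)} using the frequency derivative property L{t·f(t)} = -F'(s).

L{e^(3t)} = 1/(s-3). By frequency derivative: L{t·e^(3t)} = -d/ds[1/(s-3)] = -(-1)/(s-3)² = 1/(s-3)². Then L{2·t·e^(3t)} = 2·1/(s-3)² = 2/(s-3)²

Final answer: 2/(s-3)²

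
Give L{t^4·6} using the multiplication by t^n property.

L{6} = 6/s. d^1/ds^1[1/s] = -1/s². d^2/ds^2[1/s] = 2/s^3. d^3/ds^3[1/s] = -6/s^4. d^4/ds^4[1/s] = 24/s^5. So L{t^4} = (-1)^{4}·24/s^5 = 24/s^5. Then L{t^4·6} = 6·24/s^5 = 144/s^5

Final answer: 144/s^5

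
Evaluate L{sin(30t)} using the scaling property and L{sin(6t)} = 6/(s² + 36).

Using L{f(at)} = (1/a)F(s/a) with a=5: L{sin(30t)} = (1/5) · 6/((s/5)² + 36) = (1/5) · 6·25/(s² + 900) = 30/(s² + 900)

Final answer: 30/(s² + 900)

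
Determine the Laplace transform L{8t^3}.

L{8t^3} = 8 · L{t^3} = 8 · 6/s^4 = 48/s^4

Final answer: 48/s^4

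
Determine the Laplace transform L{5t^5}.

L{5t^5} = 5 · L{t^5} = 5 · 120/s^6 = 600/s^6

Final answer: 600/s^6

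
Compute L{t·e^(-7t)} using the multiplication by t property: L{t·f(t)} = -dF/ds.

Using L{t^n·e^(at)} = n!/(s-a)^(n+1), L{t·e^(-7t)} = 1/(s+7)^2

Final answer: 1/(s+7)^2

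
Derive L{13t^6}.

L{t^n} = n!/s^(n+1). So L{13t^6} = 13·6!/s^7 = 9360/s^7

Final answer: 9360/s^7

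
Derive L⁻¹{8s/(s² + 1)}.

This is the form c·s/(s² + a²) with a = 1, c = 8. L⁻¹ = 8·cos(t)

Final answer: 8·cos(t)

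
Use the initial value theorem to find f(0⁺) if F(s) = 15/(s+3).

f(0⁺) = lim_{s→∞} s·15/(s+3) = lim_{s→∞} 15s/(s+3) = 15

Final answer: 15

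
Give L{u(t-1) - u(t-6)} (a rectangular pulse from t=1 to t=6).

L{u(t-a)} = e^(-as)/s. L{u(t-1) - u(t-6)} = (e^(-s) - e^(-6s))/s

Final answer: (e^(-s) - e^(-6s))/s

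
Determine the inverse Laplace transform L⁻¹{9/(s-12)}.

L⁻¹{1/(s-a)} = e^(at), so L⁻¹{1/(s-12)} = e^(12t), and L⁻¹{9/(s-12)} = 9·e^(12t)

Final answer: 9·e^(12t)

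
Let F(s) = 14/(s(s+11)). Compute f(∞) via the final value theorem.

f(∞) = lim_{s→0} s·14/(s(s+11)) = lim_{s→0} 14/(s+11) = 14/11 = 14/11

Final answer: 14/11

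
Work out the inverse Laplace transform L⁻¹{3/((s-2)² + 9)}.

Using frequency shift, L⁻¹{3/((s-2)² + 9)} = e^(2t)·sin(3t)

Final answer: e^(2t)·sin(3t)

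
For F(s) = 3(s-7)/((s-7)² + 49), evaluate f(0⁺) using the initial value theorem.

f(0⁺) = lim_{s→∞} sF(s) = lim_{s→∞} 3s(s-7)/((s-7)² + 49) = 3

Final answer: 3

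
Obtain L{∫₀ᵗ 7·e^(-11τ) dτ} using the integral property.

L{∫₀ᵗ f(τ)dτ} = F(s)/s with F(s) = 7/(s+11), so L{∫₀ᵗ 7·e^(-11τ) dτ} = 7/(s(s+11))

Final answer: 7/(s(s+11))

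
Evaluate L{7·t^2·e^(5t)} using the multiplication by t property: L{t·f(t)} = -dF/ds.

Using L{t^n·e^(at)} = n!/(s-a)^(n+1), L{t^2·e^(5t)} = 2/(s-5)^3, so L{7·t^2·e^(5t)} = 7·2/(s-5)^3 = 14/(s-5)^3

Final answer: 14/(s-5)^3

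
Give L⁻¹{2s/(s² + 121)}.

This is the form c·s/(s² + a²) with a = 11, c = 2. L⁻¹ = 2·cos(11t)

Final answer: 2·cos(11t)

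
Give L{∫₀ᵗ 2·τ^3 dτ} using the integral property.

L{∫₀ᵗ f(τ)dτ} = F(s)/s with f(t) = 2t^3. F(s) = 12/s^4, so L{∫₀ᵗ 2·τ^3 dτ} = (12/s^4)/s = 12/s^5. (Check: ∫₀ᵗ 2·τ^3 dτ = 2t^4/4.)

Final answer: 12/s^5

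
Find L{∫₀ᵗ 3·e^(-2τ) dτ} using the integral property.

L{∫₀ᵗ f(τ)dτ} = F(s)/s with F(s) = 3/(s+2), so L{∫₀ᵗ 3·e^(-2τ) dτ} = 3/(s(s+2))

Final answer: 3/(s(s+2))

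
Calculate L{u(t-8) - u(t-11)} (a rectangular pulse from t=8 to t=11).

L{u(t-a)} = e^(-as)/s. L{u(t-8) - u(t-11)} = (e^(-8s) - e^(-11s))/s

Final answer: (e^(-8s) - e^(-11s))/s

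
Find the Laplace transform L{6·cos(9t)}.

L{cos(ωt)} = s/(s² + ω²), so L{cos(9t)} = s/(s² + 81). Then L{6·cos(9t)} = 6·s/(s² + 81) = 6s/(s² + 81)

Final answer: 6s/(s² + 81)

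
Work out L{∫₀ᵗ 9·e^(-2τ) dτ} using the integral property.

L{∫₀ᵗ f(τ)dτ} = F(s)/s with F(s) = 9/(s+2), so L{∫₀ᵗ 9·e^(-2τ) dτ} = 9/(s(s+2))

Final answer: 9/(s(s+2))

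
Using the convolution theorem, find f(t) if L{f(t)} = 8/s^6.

8/s^6 = (8/s)·(1/s^5) = L{8}·L{t^4/24}. By convolution, f(t) = 8*t^4/24 = ∫₀ᵗ 8·τ^4/24 dτ = 8·t^5/120

Final answer: 8·t^5/120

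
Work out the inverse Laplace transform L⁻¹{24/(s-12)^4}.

L⁻¹{n!/(s-a)^(n+1)} = t^n·e^(at) with n=3, a=12. So L⁻¹{6/(s-12)^4} = t^3·e^(12t), and L⁻¹{24/(s-12)^4} = (24/6)·t^3·e^(12t) = 4·t^3·e^(12t)

Final answer: 4·t^3·e^(12t)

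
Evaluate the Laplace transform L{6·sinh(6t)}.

L{sinh(ωt)} = ω/(s² - ω²), so L{sinh(6t)} = 6/(s² - 36). Then L{6·sinh(6t)} = 6·6/(s² - 36) = 36/(s² - 36)

Final answer: 36/(s² - 36)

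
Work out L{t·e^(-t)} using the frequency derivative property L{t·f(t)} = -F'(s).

L{e^(-t)} = 1/(s+1). By frequency derivative: L{t·e^(-t)} = -d/ds[1/(s+1)] = -(-1)/(s+1)² = 1/(s+1)²

Final answer: 1/(s+1)²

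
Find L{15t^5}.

L{t^n} = n!/s^(n+1). So L{15t^5} = 15·5!/s^6 = 1800/s^6

Final answer: 1800/s^6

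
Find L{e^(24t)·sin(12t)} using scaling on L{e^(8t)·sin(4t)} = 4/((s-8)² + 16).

Scaling with a=3: L{e^(24t)·sin(12t)} = (1/3) · 4/((s/3-8)² + 16). Simplifying: 12/((s-24)² + 144)

Final answer: 12/((s-24)² + 144)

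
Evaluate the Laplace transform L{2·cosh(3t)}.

L{cosh(ωt)} = s/(s² - ω²), so L{cosh(3t)} = s/(s² - 9). Then L{2·cosh(3t)} = 2·s/(s² - 9) = 2s/(s² - 9)

Final answer: 2s/(s² - 9)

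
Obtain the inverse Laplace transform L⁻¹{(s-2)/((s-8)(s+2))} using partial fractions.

Using partial fractions, f(t) = (6e^(8t) + 4e^(-2t))/10

Final answer: (6e^(8t) + 4e^(-2t))/10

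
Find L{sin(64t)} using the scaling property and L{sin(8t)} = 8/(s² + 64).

Using L{f(at)} = (1/a)F(s/a) with a=8: L{sin(64t)} = (1/8) · 8/((s/8)² + 64) = (1/8) · 8·64/(s² + 4096) = 64/(s² + 4096)

Final answer: 64/(s² + 4096)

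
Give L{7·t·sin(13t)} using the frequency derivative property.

L{sin(13t)} = 13/(s² + 169). By L{t·f(t)} = -F'(s): -d/ds[13/(s² + 169)] = -(13)·(-2s)/(s² + 169)² = 26s/(s² + 169)². Then L{7·t·sin(13t)} = 7·26s/(s² + 169)² = 182s/(s² + 169)²

Final answer: 182s/(s² + 169)²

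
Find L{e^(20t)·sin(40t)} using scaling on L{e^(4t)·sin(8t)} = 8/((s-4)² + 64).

Scaling with a=5: L{e^(20t)·sin(40t)} = (1/5) · 8/((s/5-4)² + 64). Simplifying: 40/((s-20)² + 1600)

Final answer: 40/((s-20)² + 1600)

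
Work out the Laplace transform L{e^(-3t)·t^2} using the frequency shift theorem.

L{e^(at)·t^n} = n!/(s-a)^(n+1), so L{e^(-3t)·t^2} = 2/(s+3)^3

Final answer: 2/(s+3)^3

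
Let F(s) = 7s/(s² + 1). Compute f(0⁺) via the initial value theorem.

f(0⁺) = lim_{s→∞} s·7s/(s² + 1) = lim_{s→∞} 7s²/(s² + 1) = 7

Final answer: 7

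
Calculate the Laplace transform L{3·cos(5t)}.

L{cos(ωt)} = s/(s² + ω²), so L{cos(5t)} = s/(s² + 25). Then L{3·cos(5t)} = 3·s/(s² + 25) = 3s/(s² + 25)

Final answer: 3s/(s² + 25)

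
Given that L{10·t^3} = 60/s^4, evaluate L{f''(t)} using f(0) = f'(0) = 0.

L{f''(t)} = s²F(s) - sf(0) - f'(0) = s²·60/s^4 - 0 - 0 = 60/s^2

Final answer: 60/s^2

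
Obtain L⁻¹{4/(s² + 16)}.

This is the form c·a/(s² + a²) with a = 4. L⁻¹ = sin(4t)

Final answer: sin(4t)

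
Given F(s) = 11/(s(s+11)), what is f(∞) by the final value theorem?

f(∞) = lim_{s→0} s·11/(s(s+11)) = lim_{s→0} 11/(s+11) = 11/11 = 1

Final answer: 1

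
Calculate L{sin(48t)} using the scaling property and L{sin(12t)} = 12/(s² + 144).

Using L{f(at)} = (1/a)F(s/a) with a=4: L{sin(48t)} = (1/4) · 12/((s/4)² + 144) = (1/4) · 12·16/(s² + 2304) = 48/(s² + 2304)

Final answer: 48/(s² + 2304)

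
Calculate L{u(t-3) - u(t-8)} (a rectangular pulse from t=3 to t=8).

L{u(t-a)} = e^(-as)/s. L{u(t-3) - u(t-8)} = (e^(-3s) - e^(-8s))/s

Final answer: (e^(-3s) - e^(-8s))/s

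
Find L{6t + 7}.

L{6t + 7} = 6·L{t} + 7·L{1} = 6/s² + 7/s

Final answer: 6/s² + 7/s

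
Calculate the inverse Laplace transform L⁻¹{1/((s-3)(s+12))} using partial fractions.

Decompose: A/(s-3) + B/(s+12). A = 1/15, B = -1/15. f(t) = (e^(3t) - e^(-12t))/15

Final answer: (e^(3t) - e^(-12t))/15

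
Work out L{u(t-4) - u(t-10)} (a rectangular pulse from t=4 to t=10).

L{u(t-a)} = e^(-as)/s. L{u(t-4) - u(t-10)} = (e^(-4s) - e^(-10s))/s

Final answer: (e^(-4s) - e^(-10s))/s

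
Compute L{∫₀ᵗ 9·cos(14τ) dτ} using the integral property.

L{∫₀ᵗ f(τ)dτ} = F(s)/s with F(s) = 9s/(s² + 196), so the result is (9s/(s² + 196))/s = 9/(s² + 196)

Final answer: 9/(s² + 196)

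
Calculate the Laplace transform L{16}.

L{16} = 16 · L{1} = 16/s

Final answer: 16/s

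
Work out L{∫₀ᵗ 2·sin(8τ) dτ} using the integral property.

L{∫₀ᵗ f(τ)dτ} = F(s)/s with F(s) = 16/(s² + 64), so the result is (16/(s² + 64))/s = 16/(s(s² + 64))

Final answer: 16/(s(s² + 64))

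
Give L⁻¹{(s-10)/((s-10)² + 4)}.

Using frequency shift: L⁻¹{(s-a)/((s-a)² + b²)} = e^(at)cos(bt). Here a=10, b=2

Final answer: e^(10t)·cos(2t)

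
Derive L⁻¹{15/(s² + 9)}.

This is the form c·a/(s² + a²) with a = 3, c = 5. L⁻¹ = 5·sin(3t)

Final answer: 5·sin(3t)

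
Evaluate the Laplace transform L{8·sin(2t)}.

L{sin(ωt)} = ω/(s² + ω²), so L{sin(2t)} = 2/(s² + 4). Then L{8·sin(2t)} = 8·2/(s² + 4) = 16/(s² + 4)

Final answer: 16/(s² + 4)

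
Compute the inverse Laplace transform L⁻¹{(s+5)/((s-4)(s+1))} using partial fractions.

Using partial fractions, f(t) = (9e^(4t) - 4e^(-t))/5

Final answer: (9e^(4t) - 4e^(-t))/5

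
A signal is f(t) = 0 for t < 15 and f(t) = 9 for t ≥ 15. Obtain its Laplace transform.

f(t) = 9·u(t-15). L{u(t-15)} = e^(-15s)/s, so L{f(t)} = 9·e^(-15s)/s

Final answer: 9·e^(-15s)/s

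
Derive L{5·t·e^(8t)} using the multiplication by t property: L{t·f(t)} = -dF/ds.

Using L{t^n·e^(at)} = n!/(s-a)^(n+1), L{t·e^(8t)} = 1/(s-8)^2, so L{5·t·e^(8t)} = 5·1/(s-8)^2 = 5/(s-8)^2

Final answer: 5/(s-8)^2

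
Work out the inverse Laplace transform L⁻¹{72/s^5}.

L⁻¹{n!/s^(n+1)} = t^n with n=4. So L⁻¹{24/s^5} = t^4, and L⁻¹{72/s^5} = (72/24)·t^4 = 3·t^4

Final answer: 3·t^4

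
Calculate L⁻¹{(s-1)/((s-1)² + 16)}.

Using frequency shift: L⁻¹{(s-a)/((s-a)² + b²)} = e^(at)cos(bt). Here a=1, b=4

Final answer: e^t·cos(4t)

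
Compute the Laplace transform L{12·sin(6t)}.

L{sin(ωt)} = ω/(s² + ω²), so L{sin(6t)} = 6/(s² + 36). Then L{12·sin(6t)} = 12·6/(s² + 36) = 72/(s² + 36)

Final answer: 72/(s² + 36)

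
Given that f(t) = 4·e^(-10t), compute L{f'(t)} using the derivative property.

f(0) = 4, F(s) = 4/(s+10). L{f'(t)} = s·F(s) - f(0) = 4s/(s+10) - 4 = (4s - 4(s+10))/(s+10) = -40/(s+10)

Final answer: -40/(s+10)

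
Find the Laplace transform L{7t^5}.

L{7t^5} = 7 · L{t^5} = 7 · 120/s^6 = 840/s^6

Final answer: 840/s^6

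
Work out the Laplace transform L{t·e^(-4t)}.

L{t^n·e^(at)} = n!/(s-a)^(n+1), so L{t·e^(-4t)} = 1/(s+4)^2

Final answer: 1/(s+4)^2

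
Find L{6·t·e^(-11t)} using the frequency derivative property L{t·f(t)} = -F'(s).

L{e^(-11t)} = 1/(s+11). By frequency derivative: L{t·e^(-11t)} = -d/ds[1/(s+11)] = -(-1)/(s+11)² = 1/(s+11)². Then L{6·t·e^(-11t)} = 6·1/(s+11)² = 6/(s+11)²

Final answer: 6/(s+11)²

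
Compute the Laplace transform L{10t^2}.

L{10t^2} = 10 · L{t^2} = 10 · 2/s^3 = 20/s^3

Final answer: 20/s^3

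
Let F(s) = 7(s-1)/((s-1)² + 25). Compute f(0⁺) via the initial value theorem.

f(0⁺) = lim_{s→∞} sF(s) = lim_{s→∞} 7s(s-1)/((s-1)² + 25) = 7

Final answer: 7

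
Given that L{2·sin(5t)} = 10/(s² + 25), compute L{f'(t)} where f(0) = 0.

L{f'(t)} = s·F(s) - f(0) = s·10/(s² + 25) - 0 = 10s/(s² + 25)

Final answer: 10s/(s² + 25)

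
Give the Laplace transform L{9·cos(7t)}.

L{cos(ωt)} = s/(s² + ω²), so L{cos(7t)} = s/(s² + 49). Then L{9·cos(7t)} = 9·s/(s² + 49) = 9s/(s² + 49)

Final answer: 9s/(s² + 49)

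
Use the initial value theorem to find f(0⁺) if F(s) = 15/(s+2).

f(0⁺) = lim_{s→∞} s·15/(s+2) = lim_{s→∞} 15s/(s+2) = 15

Final answer: 15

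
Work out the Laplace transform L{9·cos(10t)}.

L{cos(ωt)} = s/(s² + ω²), so L{cos(10t)} = s/(s² + 100). Then L{9·cos(10t)} = 9·s/(s² + 100) = 9s/(s² + 100)

Final answer: 9s/(s² + 100)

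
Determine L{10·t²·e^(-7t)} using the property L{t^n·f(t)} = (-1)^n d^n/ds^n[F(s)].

L{e^(-7t)} = 1/(s+7). d/ds[1/(s+7)] = -1/(s+7)². d²/ds²[1/(s+7)] = 2/(s+7)³. So L{t²·e^(-7t)} = (-1)² · 2/(s+7)³ = 2/(s+7)³. Then L{10·t²·e^(-7t)} = 10·2/(s+7)³ = 20/(s+7)³

Final answer: 20/(s+7)³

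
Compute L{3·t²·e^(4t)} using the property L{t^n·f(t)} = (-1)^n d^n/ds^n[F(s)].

L{e^(4t)} = 1/(s-4). d/ds[1/(s-4)] = -1/(s-4)². d²/ds²[1/(s-4)] = 2/(s-4)³. So L{t²·e^(4t)} = (-1)² · 2/(s-4)³ = 2/(s-4)³. Then L{3·t²·e^(4t)} = 3·2/(s-4)³ = 6/(s-4)³

Final answer: 6/(s-4)³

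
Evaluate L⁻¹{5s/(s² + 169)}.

This is the form c·s/(s² + a²) with a = 13, c = 5. L⁻¹ = 5·cos(13t)

Final answer: 5·cos(13t)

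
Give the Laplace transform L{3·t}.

L{t^n} = n!/s^(n+1), so L{t} = 1/s^2. Then L{3·t} = 3·1/s^2 = 3/s^2

Final answer: 3/s^2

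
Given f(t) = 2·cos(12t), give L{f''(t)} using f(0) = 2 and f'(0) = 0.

F(s) = 2s/(s² + 144). L{f''(t)} = s²F(s) - sf(0) - f'(0) = 2s³/(s² + 144) - 2s = (2s³ - 2s(s² + 144))/(s² + 144) = -288s/(s² + 144)

Final answer: -288s/(s² + 144)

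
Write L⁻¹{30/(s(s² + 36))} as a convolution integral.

30/(s(s² + 36)) = (1/s)·(30/(s² + 36)) = L{1}·L{5·sin(6t)}. So f(t) = 1*(5·sin(6t)) = ∫₀ᵗ 5·sin(6τ) dτ

Final answer: ∫₀ᵗ 5·sin(6τ) dτ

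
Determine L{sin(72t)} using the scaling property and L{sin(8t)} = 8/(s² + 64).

Using L{f(at)} = (1/a)F(s/a) with a=9: L{sin(72t)} = (1/9) · 8/((s/9)² + 64) = (1/9) · 8·81/(s² + 5184) = 72/(s² + 5184)

Final answer: 72/(s² + 5184)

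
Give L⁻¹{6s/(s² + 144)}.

This is the form c·s/(s² + a²) with a = 12, c = 6. L⁻¹ = 6·cos(12t)

Final answer: 6·cos(12t)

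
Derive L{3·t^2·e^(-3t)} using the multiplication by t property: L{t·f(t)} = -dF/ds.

Using L{t^n·e^(at)} = n!/(s-a)^(n+1), L{t^2·e^(-3t)} = 2/(s+3)^3, so L{3·t^2·e^(-3t)} = 3·2/(s+3)^3 = 6/(s+3)^3

Final answer: 6/(s+3)^3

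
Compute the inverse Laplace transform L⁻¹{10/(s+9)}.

L⁻¹{1/(s-a)} = e^(at), so L⁻¹{1/(s+9)} = e^(-9t), and L⁻¹{10/(s+9)} = 10·e^(-9t)

Final answer: 10·e^(-9t)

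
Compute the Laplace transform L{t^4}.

L{t^n} = n!/s^(n+1), so L{t^4} = 24/s^5

Final answer: 24/s^5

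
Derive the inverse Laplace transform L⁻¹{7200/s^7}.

L⁻¹{n!/s^(n+1)} = t^n with n=6. So L⁻¹{720/s^7} = t^6, and L⁻¹{7200/s^7} = (7200/720)·t^6 = 10·t^6

Final answer: 10·t^6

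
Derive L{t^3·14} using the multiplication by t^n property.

L{14} = 14/s. d^1/ds^1[1/s] = -1/s². d^2/ds^2[1/s] = 2/s^3. d^3/ds^3[1/s] = -6/s^4. So L{t^3} = (-1)^{3}·-6/s^4 = 6/s^4. Then L{t^3·14} = 14·6/s^4 = 84/s^4

Final answer: 84/s^4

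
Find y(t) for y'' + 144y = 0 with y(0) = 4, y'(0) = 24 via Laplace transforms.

L{y''} + 144L{y} = 0. s²Y - 4s - 24 + 144Y = 0. Y(s² + 144) = 4s + 24. Y = (4s + 24)/(s² + 144). Inverting: y(t) = 4cos(12t) + 2sin(12t)

Final answer: y(t) = 4cos(12t) + 2sin(12t)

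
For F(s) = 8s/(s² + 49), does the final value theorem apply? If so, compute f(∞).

The final value theorem requires all poles of sF(s) in the left half-plane. sF(s) = 8s²/(s² + 49) has poles at s = ±7i (imaginary axis). Theorem does NOT apply (oscillatory system).

Final answer: Not applicable (oscillatory)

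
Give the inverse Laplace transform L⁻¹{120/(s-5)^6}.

L⁻¹{n!/(s-a)^(n+1)} = t^n·e^(at), so L⁻¹{120/(s-5)^6} = t^5·e^(5t)

Final answer: t^5·e^(5t)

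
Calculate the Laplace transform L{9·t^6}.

L{t^n} = n!/s^(n+1), so L{t^6} = 720/s^7. Then L{9·t^6} = 9·720/s^7 = 6480/s^7

Final answer: 6480/s^7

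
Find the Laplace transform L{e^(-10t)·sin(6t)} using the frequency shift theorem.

Frequency shift: L{e^(at)f(t)} = F(s-a). L{e^(-10t)·sin(6t)} = 6/((s+10)² + 36)

Final answer: 6/((s+10)² + 36)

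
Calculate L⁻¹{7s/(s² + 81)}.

This is the form c·s/(s² + a²) with a = 9, c = 7. L⁻¹ = 7·cos(9t)

Final answer: 7·cos(9t)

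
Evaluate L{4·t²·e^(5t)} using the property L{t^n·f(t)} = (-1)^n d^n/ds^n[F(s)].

L{e^(5t)} = 1/(s-5). d/ds[1/(s-5)] = -1/(s-5)². d²/ds²[1/(s-5)] = 2/(s-5)³. So L{t²·e^(5t)} = (-1)² · 2/(s-5)³ = 2/(s-5)³. Then L{4·t²·e^(5t)} = 4·2/(s-5)³ = 8/(s-5)³

Final answer: 8/(s-5)³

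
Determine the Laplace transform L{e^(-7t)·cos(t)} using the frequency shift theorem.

Frequency shift: L{e^(at)f(t)} = F(s-a). L{e^(-7t)·cos(t)} = (s+7)/((s+7)² + 1)

Final answer: (s+7)/((s+7)² + 1)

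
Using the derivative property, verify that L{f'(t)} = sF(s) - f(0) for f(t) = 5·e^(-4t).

f'(t) = -20e^(-4t). Direct: L{f'(t)} = -20/(s+4). Property: s·5/(s+4) - 5 = (5s - 5(s+4))/(s+4) = -20/(s+4). ✓

Final answer: -20/(s+4)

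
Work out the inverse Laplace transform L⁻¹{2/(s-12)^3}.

L⁻¹{n!/(s-a)^(n+1)} = t^n·e^(at), so L⁻¹{2/(s-12)^3} = t^2·e^(12t)

Final answer: t^2·e^(12t)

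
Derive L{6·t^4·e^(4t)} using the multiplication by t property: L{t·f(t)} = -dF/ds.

Using L{t^n·e^(at)} = n!/(s-a)^(n+1), L{t^4·e^(4t)} = 24/(s-4)^5, so L{6·t^4·e^(4t)} = 6·24/(s-4)^5 = 144/(s-4)^5

Final answer: 144/(s-4)^5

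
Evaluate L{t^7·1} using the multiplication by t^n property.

L{1} = 1/s. d^1/ds^1[1/s] = -1/s². d^2/ds^2[1/s] = 2/s^3. d^3/ds^3[1/s] = -6/s^4. d^4/ds^4[1/s] = 24/s^5. d^5/ds^5[1/s] = -120/s^6. d^6/ds^6[1/s] = 720/s^7. d^7/ds^7[1/s] = -5040/s^8. So L{t^7} = (-1)^{7}·-5040/s^8 = 5040/s^8

Final answer: 5040/s^8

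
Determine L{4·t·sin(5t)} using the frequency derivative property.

L{sin(5t)} = 5/(s² + 25). By L{t·f(t)} = -F'(s): -d/ds[5/(s² + 25)] = -(5)·(-2s)/(s² + 25)² = 10s/(s² + 25)². Then L{4·t·sin(5t)} = 4·10s/(s² + 25)² = 40s/(s² + 25)²

Final answer: 40s/(s² + 25)²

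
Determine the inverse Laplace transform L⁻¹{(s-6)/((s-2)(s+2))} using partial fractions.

Using partial fractions, f(t) = (-4e^(2t) + 8e^(-2t))/4

Final answer: (-4e^(2t) + 8e^(-2t))/4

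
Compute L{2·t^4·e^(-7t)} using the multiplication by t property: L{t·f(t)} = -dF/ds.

Using L{t^n·e^(at)} = n!/(s-a)^(n+1), L{t^4·e^(-7t)} = 24/(s+7)^5, so L{2·t^4·e^(-7t)} = 2·24/(s+7)^5 = 48/(s+7)^5

Final answer: 48/(s+7)^5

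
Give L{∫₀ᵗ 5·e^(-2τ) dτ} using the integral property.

L{∫₀ᵗ f(τ)dτ} = F(s)/s with F(s) = 5/(s+2), so L{∫₀ᵗ 5·e^(-2τ) dτ} = 5/(s(s+2))

Final answer: 5/(s(s+2))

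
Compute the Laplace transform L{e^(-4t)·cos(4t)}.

L{e^(at)·cos(ωt)} = (s-a)/((s-a)² + ω²), so L{e^(-4t)·cos(4t)} = (s+4)/((s+4)² + 16)

Final answer: (s+4)/((s+4)² + 16)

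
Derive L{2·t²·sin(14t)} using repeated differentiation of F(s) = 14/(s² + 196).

F(s) = 14/(s² + 196). F'(s) = -28s/(s² + 196)². F''(s) = -28(196 - 3s²)/(s² + 196)³ = (84s² - 5488)/(s² + 196)³. So L{t²·sin(14t)} = (-1)² F''(s) = (84s² - 5488)/(s² + 196)³. Then L{2·t²·sin(14t)} = 2·(84s² - 5488)/(s² + 196)³ = (168s² - 10976)/(s² + 196)³

Final answer: (168s² - 10976)/(s² + 196)³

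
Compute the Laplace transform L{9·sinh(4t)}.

L{sinh(ωt)} = ω/(s² - ω²), so L{sinh(4t)} = 4/(s² - 16). Then L{9·sinh(4t)} = 9·4/(s² - 16) = 36/(s² - 16)

Final answer: 36/(s² - 16)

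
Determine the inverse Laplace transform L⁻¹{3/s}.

L⁻¹{c/s} = c, so L⁻¹{3/s} = 3

Final answer: 3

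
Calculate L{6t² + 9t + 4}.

L{6t² + 9t + 4} = 6·2/s³ + 9/s² + 4/s = 12/s³ + 9/s² + 4/s

Final answer: 12/s³ + 9/s² + 4/s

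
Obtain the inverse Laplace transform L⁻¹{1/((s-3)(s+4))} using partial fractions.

Decompose: A/(s-3) + B/(s+4). A = 1/7, B = -1/7. f(t) = (e^(3t) - e^(-4t))/7

Final answer: (e^(3t) - e^(-4t))/7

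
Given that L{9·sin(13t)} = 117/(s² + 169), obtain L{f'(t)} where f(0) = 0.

L{f'(t)} = s·F(s) - f(0) = s·117/(s² + 169) - 0 = 117s/(s² + 169)

Final answer: 117s/(s² + 169)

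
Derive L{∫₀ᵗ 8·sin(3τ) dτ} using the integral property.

L{∫₀ᵗ f(τ)dτ} = F(s)/s with F(s) = 24/(s² + 9), so the result is (24/(s² + 9))/s = 24/(s(s² + 9))

Final answer: 24/(s(s² + 9))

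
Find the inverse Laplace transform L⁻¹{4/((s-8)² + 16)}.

Using frequency shift, L⁻¹{4/((s-8)² + 16)} = e^(8t)·sin(4t)

Final answer: e^(8t)·sin(4t)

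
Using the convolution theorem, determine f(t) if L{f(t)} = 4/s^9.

4/s^9 = (4/s)·(1/s^8) = L{4}·L{t^7/5040}. By convolution, f(t) = 4*t^7/5040 = ∫₀ᵗ 4·τ^7/5040 dτ = 4·t^8/40320

Final answer: 4·t^8/40320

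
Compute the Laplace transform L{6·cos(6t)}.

L{cos(ωt)} = s/(s² + ω²), so L{cos(6t)} = s/(s² + 36). Then L{6·cos(6t)} = 6·s/(s² + 36) = 6s/(s² + 36)

Final answer: 6s/(s² + 36)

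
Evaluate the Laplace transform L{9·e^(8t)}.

L{e^(at)} = 1/(s-a), so L{e^(8t)} = 1/(s-8). Then L{9·e^(8t)} = 9/(s-8)

Final answer: 9/(s-8)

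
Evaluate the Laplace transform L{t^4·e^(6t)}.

L{t^n·e^(at)} = n!/(s-a)^(n+1), so L{t^4·e^(6t)} = 24/(s-6)^5

Final answer: 24/(s-6)^5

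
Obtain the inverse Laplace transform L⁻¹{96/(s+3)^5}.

L⁻¹{n!/(s-a)^(n+1)} = t^n·e^(at) with n=4, a=-3. So L⁻¹{24/(s+3)^5} = t^4·e^(-3t), and L⁻¹{96/(s+3)^5} = (96/24)·t^4·e^(-3t) = 4·t^4·e^(-3t)

Final answer: 4·t^4·e^(-3t)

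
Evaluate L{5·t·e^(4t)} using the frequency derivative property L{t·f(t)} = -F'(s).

L{e^(4t)} = 1/(s-4). By frequency derivative: L{t·e^(4t)} = -d/ds[1/(s-4)] = -(-1)/(s-4)² = 1/(s-4)². Then L{5·t·e^(4t)} = 5·1/(s-4)² = 5/(s-4)²

Final answer: 5/(s-4)²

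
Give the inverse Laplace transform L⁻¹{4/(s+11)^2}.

L⁻¹{n!/(s-a)^(n+1)} = t^n·e^(at) with n=1, a=-11. So L⁻¹{1/(s+11)^2} = t·e^(-11t), and L⁻¹{4/(s+11)^2} = (4/1)·t·e^(-11t) = 4·t·e^(-11t)

Final answer: 4·t·e^(-11t)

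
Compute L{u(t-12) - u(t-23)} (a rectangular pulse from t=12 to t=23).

L{u(t-a)} = e^(-as)/s. L{u(t-12) - u(t-23)} = (e^(-12s) - e^(-23s))/s

Final answer: (e^(-12s) - e^(-23s))/s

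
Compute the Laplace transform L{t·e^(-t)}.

L{t^n·e^(at)} = n!/(s-a)^(n+1), so L{t·e^(-t)} = 1/(s+1)^2

Final answer: 1/(s+1)^2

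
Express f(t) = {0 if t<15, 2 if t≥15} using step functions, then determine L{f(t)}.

f(t) = 2·u(t-15). L{u(t-15)} = e^(-15s)/s, so L{f(t)} = 2·e^(-15s)/s

Final answer: 2·e^(-15s)/s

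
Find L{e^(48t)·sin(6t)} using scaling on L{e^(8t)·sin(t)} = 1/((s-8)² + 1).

Scaling with a=6: L{e^(48t)·sin(6t)} = (1/6) · 1/((s/6-8)² + 1). Simplifying: 6/((s-48)² + 36)

Final answer: 6/((s-48)² + 36)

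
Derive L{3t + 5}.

L{3t + 5} = 3·L{t} + 5·L{1} = 3/s² + 5/s

Final answer: 3/s² + 5/s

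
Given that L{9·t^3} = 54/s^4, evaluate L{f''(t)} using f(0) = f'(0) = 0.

L{f''(t)} = s²F(s) - sf(0) - f'(0) = s²·54/s^4 - 0 - 0 = 54/s^2

Final answer: 54/s^2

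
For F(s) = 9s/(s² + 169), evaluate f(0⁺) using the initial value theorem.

f(0⁺) = lim_{s→∞} s·9s/(s² + 169) = lim_{s→∞} 9s²/(s² + 169) = 9

Final answer: 9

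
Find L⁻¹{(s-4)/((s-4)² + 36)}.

Using frequency shift: L⁻¹{(s-a)/((s-a)² + b²)} = e^(at)cos(bt). Here a=4, b=6

Final answer: e^(4t)·cos(6t)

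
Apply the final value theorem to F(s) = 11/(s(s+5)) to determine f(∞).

f(∞) = lim_{s→0} s·11/(s(s+5)) = lim_{s→0} 11/(s+5) = 11/5 = 11/5

Final answer: 11/5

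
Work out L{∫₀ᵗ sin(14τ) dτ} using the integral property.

L{∫₀ᵗ f(τ)dτ} = F(s)/s with F(s) = 14/(s² + 196), so the result is (14/(s² + 196))/s = 14/(s(s² + 196))

Final answer: 14/(s(s² + 196))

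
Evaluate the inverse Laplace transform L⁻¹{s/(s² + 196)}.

L⁻¹{s/(s² + 196)} = cos(14t)

Final answer: cos(14t)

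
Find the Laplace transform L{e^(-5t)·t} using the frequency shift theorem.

L{e^(at)·t^n} = n!/(s-a)^(n+1), so L{e^(-5t)·t} = 1/(s+5)^2

Final answer: 1/(s+5)^2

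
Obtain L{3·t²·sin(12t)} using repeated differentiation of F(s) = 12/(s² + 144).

F(s) = 12/(s² + 144). F'(s) = -24s/(s² + 144)². F''(s) = -24(144 - 3s²)/(s² + 144)³ = (72s² - 3456)/(s² + 144)³. So L{t²·sin(12t)} = (-1)² F''(s) = (72s² - 3456)/(s² + 144)³. Then L{3·t²·sin(12t)} = 3·(72s² - 3456)/(s² + 144)³ = (216s² - 10368)/(s² + 144)³

Final answer: (216s² - 10368)/(s² + 144)³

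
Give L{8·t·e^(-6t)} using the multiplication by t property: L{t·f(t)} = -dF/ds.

Using L{t^n·e^(at)} = n!/(s-a)^(n+1), L{t·e^(-6t)} = 1/(s+6)^2, so L{8·t·e^(-6t)} = 8·1/(s+6)^2 = 8/(s+6)^2

Final answer: 8/(s+6)^2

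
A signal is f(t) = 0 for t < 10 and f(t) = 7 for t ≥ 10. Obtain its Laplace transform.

f(t) = 7·u(t-10). L{u(t-10)} = e^(-10s)/s, so L{f(t)} = 7·e^(-10s)/s

Final answer: 7·e^(-10s)/s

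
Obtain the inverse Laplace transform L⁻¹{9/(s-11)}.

L⁻¹{1/(s-a)} = e^(at), so L⁻¹{1/(s-11)} = e^(11t), and L⁻¹{9/(s-11)} = 9·e^(11t)

Final answer: 9·e^(11t)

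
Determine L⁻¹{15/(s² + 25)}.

This is the form c·a/(s² + a²) with a = 5, c = 3. L⁻¹ = 3·sin(5t)

Final answer: 3·sin(5t)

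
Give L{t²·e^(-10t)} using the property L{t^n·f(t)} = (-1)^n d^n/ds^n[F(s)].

L{e^(-10t)} = 1/(s+10). d/ds[1/(s+10)] = -1/(s+10)². d²/ds²[1/(s+10)] = 2/(s+10)³. So L{t²·e^(-10t)} = (-1)² · 2/(s+10)³ = 2/(s+10)³

Final answer: 2/(s+10)³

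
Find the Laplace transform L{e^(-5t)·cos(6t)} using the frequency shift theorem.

Frequency shift: L{e^(at)f(t)} = F(s-a). L{e^(-5t)·cos(6t)} = (s+5)/((s+5)² + 36)

Final answer: (s+5)/((s+5)² + 36)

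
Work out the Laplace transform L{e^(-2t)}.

L{e^(at)} = 1/(s-a), so L{e^(-2t)} = 1/(s+2)

Final answer: 1/(s+2)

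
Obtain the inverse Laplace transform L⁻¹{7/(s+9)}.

L⁻¹{1/(s-a)} = e^(at), so L⁻¹{1/(s+9)} = e^(-9t), and L⁻¹{7/(s+9)} = 7·e^(-9t)

Final answer: 7·e^(-9t)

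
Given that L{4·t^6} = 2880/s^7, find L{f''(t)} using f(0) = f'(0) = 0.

L{f''(t)} = s²F(s) - sf(0) - f'(0) = s²·2880/s^7 - 0 - 0 = 2880/s^5

Final answer: 2880/s^5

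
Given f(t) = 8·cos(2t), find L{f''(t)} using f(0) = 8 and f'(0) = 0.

F(s) = 8s/(s² + 4). L{f''(t)} = s²F(s) - sf(0) - f'(0) = 8s³/(s² + 4) - 8s = (8s³ - 8s(s² + 4))/(s² + 4) = -32s/(s² + 4)

Final answer: -32s/(s² + 4)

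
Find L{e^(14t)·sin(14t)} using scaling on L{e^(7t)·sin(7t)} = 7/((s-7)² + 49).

Scaling with a=2: L{e^(14t)·sin(14t)} = (1/2) · 7/((s/2-7)² + 49). Simplifying: 14/((s-14)² + 196)

Final answer: 14/((s-14)² + 196)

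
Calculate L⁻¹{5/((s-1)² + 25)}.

Form: b/((s-a)² + b²) → e^(at)sin(bt). With a=1, b=5

Final answer: e^t·sin(5t)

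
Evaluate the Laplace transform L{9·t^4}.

L{t^n} = n!/s^(n+1), so L{t^4} = 24/s^5. Then L{9·t^4} = 9·24/s^5 = 216/s^5

Final answer: 216/s^5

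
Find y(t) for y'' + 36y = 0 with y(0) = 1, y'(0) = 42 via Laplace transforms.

L{y''} + 36L{y} = 0. s²Y - s - 42 + 36Y = 0. Y(s² + 36) = s + 42. Y = (s + 42)/(s² + 36). Inverting: y(t) = cos(6t) + 7sin(6t)

Final answer: y(t) = cos(6t) + 7sin(6t)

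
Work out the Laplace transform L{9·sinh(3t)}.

L{sinh(ωt)} = ω/(s² - ω²), so L{sinh(3t)} = 3/(s² - 9). Then L{9·sinh(3t)} = 9·3/(s² - 9) = 27/(s² - 9)

Final answer: 27/(s² - 9)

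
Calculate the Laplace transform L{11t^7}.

L{11t^7} = 11 · L{t^7} = 11 · 5040/s^8 = 55440/s^8

Final answer: 55440/s^8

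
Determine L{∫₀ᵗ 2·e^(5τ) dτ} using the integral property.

L{∫₀ᵗ f(τ)dτ} = F(s)/s with F(s) = 2/(s-5), so L{∫₀ᵗ 2·e^(5τ) dτ} = 2/(s(s-5))

Final answer: 2/(s(s-5))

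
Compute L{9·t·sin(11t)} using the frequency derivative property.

L{sin(11t)} = 11/(s² + 121). By L{t·f(t)} = -F'(s): -d/ds[11/(s² + 121)] = -(11)·(-2s)/(s² + 121)² = 22s/(s² + 121)². Then L{9·t·sin(11t)} = 9·22s/(s² + 121)² = 198s/(s² + 121)²

Final answer: 198s/(s² + 121)²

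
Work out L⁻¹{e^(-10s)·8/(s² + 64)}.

L⁻¹{8/(s² + 64)} = sin(8t). By the time shift theorem, L⁻¹{e^(-as)F(s)} = u(t-a)f(t-a) with a=10, so L⁻¹{e^(-10s)·8/(s² + 64)} = u(t-10)·sin(8(t-10))

Final answer: u(t-10)·sin(8(t-10))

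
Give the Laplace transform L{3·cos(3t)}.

L{cos(ωt)} = s/(s² + ω²), so L{cos(3t)} = s/(s² + 9). Then L{3·cos(3t)} = 3·s/(s² + 9) = 3s/(s² + 9)

Final answer: 3s/(s² + 9)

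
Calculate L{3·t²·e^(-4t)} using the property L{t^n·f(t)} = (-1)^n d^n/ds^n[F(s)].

L{e^(-4t)} = 1/(s+4). d/ds[1/(s+4)] = -1/(s+4)². d²/ds²[1/(s+4)] = 2/(s+4)³. So L{t²·e^(-4t)} = (-1)² · 2/(s+4)³ = 2/(s+4)³. Then L{3·t²·e^(-4t)} = 3·2/(s+4)³ = 6/(s+4)³

Final answer: 6/(s+4)³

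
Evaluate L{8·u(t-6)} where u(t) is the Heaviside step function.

L{u(t-a)} = e^(-as)/s. Here a=6, so L{u(t-6)} = e^(-6s)/s, and L{8·u(t-6)} = 8·e^(-6s)/s

Final answer: 8·e^(-6s)/s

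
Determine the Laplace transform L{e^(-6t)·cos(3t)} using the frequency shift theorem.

Frequency shift: L{e^(at)f(t)} = F(s-a). L{e^(-6t)·cos(3t)} = (s+6)/((s+6)² + 9)

Final answer: (s+6)/((s+6)² + 9)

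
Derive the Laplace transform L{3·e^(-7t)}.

L{e^(at)} = 1/(s-a), so L{e^(-7t)} = 1/(s+7). Then L{3·e^(-7t)} = 3/(s+7)

Final answer: 3/(s+7)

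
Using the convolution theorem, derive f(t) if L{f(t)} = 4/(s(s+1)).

4/(s(s+1)) = (4/s)·(1/(s+1)) = L{4}·L{e^(-t)}. By convolution, f(t) = 4*e^(-t) = ∫₀ᵗ 4·e^(-τ) dτ = 4·(1 - e^(-t))/1

Final answer: 4·(1 - e^(-t))/1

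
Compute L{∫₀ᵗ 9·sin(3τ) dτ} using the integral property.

L{∫₀ᵗ f(τ)dτ} = F(s)/s with F(s) = 27/(s² + 9), so the result is (27/(s² + 9))/s = 27/(s(s² + 9))

Final answer: 27/(s(s² + 9))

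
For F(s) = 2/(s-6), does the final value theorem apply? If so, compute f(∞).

sF(s) = 2s/(s-6) has a pole at s = 6 in the right half-plane. Theorem does NOT apply (unstable system; f(t) = 2·e^(6t) grows without bound).

Final answer: Not applicable (unstable)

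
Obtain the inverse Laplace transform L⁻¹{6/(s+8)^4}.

L⁻¹{n!/(s-a)^(n+1)} = t^n·e^(at), so L⁻¹{6/(s+8)^4} = t^3·e^(-8t)

Final answer: t^3·e^(-8t)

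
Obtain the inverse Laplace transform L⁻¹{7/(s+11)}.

L⁻¹{1/(s-a)} = e^(at), so L⁻¹{1/(s+11)} = e^(-11t), and L⁻¹{7/(s+11)} = 7·e^(-11t)

Final answer: 7·e^(-11t)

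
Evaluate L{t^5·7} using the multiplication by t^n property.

L{7} = 7/s. d^1/ds^1[1/s] = -1/s². d^2/ds^2[1/s] = 2/s^3. d^3/ds^3[1/s] = -6/s^4. d^4/ds^4[1/s] = 24/s^5. d^5/ds^5[1/s] = -120/s^6. So L{t^5} = (-1)^{5}·-120/s^6 = 120/s^6. Then L{t^5·7} = 7·120/s^6 = 840/s^6

Final answer: 840/s^6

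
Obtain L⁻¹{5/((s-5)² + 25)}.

Form: b/((s-a)² + b²) → e^(at)sin(bt). With a=5, b=5

Final answer: e^(5t)·sin(5t)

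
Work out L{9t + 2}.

L{9t + 2} = 9·L{t} + 2·L{1} = 9/s² + 2/s

Final answer: 9/s² + 2/s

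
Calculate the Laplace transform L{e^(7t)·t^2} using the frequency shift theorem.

L{e^(at)·t^n} = n!/(s-a)^(n+1), so L{e^(7t)·t^2} = 2/(s-7)^3

Final answer: 2/(s-7)^3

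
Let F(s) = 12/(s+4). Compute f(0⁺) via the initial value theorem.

f(0⁺) = lim_{s→∞} s·12/(s+4) = lim_{s→∞} 12s/(s+4) = 12

Final answer: 12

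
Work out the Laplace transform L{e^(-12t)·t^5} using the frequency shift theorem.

L{e^(at)·t^n} = n!/(s-a)^(n+1), so L{e^(-12t)·t^5} = 120/(s+12)^6

Final answer: 120/(s+12)^6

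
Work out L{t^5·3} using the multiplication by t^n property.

L{3} = 3/s. d^1/ds^1[1/s] = -1/s². d^2/ds^2[1/s] = 2/s^3. d^3/ds^3[1/s] = -6/s^4. d^4/ds^4[1/s] = 24/s^5. d^5/ds^5[1/s] = -120/s^6. So L{t^5} = (-1)^{5}·-120/s^6 = 120/s^6. Then L{t^5·3} = 3·120/s^6 = 360/s^6

Final answer: 360/s^6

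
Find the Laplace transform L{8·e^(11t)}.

L{e^(at)} = 1/(s-a), so L{e^(11t)} = 1/(s-11). Then L{8·e^(11t)} = 8/(s-11)

Final answer: 8/(s-11)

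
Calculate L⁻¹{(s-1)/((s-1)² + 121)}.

Using frequency shift: L⁻¹{(s-a)/((s-a)² + b²)} = e^(at)cos(bt). Here a=1, b=11

Final answer: e^t·cos(11t)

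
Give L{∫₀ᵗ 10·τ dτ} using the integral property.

L{∫₀ᵗ f(τ)dτ} = F(s)/s with f(t) = 10t. F(s) = 10/s^2, so L{∫₀ᵗ 10·τ dτ} = (10/s^2)/s = 10/s^3. (Check: ∫₀ᵗ 10·τ dτ = 10t^2/2.)

Final answer: 10/s^3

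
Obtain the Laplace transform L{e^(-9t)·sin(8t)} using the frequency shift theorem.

Frequency shift: L{e^(at)f(t)} = F(s-a). L{e^(-9t)·sin(8t)} = 8/((s+9)² + 64)

Final answer: 8/((s+9)² + 64)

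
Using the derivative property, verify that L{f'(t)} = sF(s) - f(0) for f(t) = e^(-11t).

f'(t) = -11e^(-11t). Direct: L{f'(t)} = -11/(s+11). Property: s·1/(s+11) - 1 = (s - (s+11))/(s+11) = -11/(s+11). ✓

Final answer: -11/(s+11)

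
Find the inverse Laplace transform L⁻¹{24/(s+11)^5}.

L⁻¹{n!/(s-a)^(n+1)} = t^n·e^(at), so L⁻¹{24/(s+11)^5} = t^4·e^(-11t)

Final answer: t^4·e^(-11t)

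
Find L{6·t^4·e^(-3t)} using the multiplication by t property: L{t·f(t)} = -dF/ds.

Using L{t^n·e^(at)} = n!/(s-a)^(n+1), L{t^4·e^(-3t)} = 24/(s+3)^5, so L{6·t^4·e^(-3t)} = 6·24/(s+3)^5 = 144/(s+3)^5

Final answer: 144/(s+3)^5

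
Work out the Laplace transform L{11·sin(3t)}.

L{sin(ωt)} = ω/(s² + ω²), so L{sin(3t)} = 3/(s² + 9). Then L{11·sin(3t)} = 11·3/(s² + 9) = 33/(s² + 9)

Final answer: 33/(s² + 9)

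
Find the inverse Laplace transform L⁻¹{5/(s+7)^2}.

L⁻¹{n!/(s-a)^(n+1)} = t^n·e^(at) with n=1, a=-7. So L⁻¹{1/(s+7)^2} = t·e^(-7t), and L⁻¹{5/(s+7)^2} = (5/1)·t·e^(-7t) = 5·t·e^(-7t)

Final answer: 5·t·e^(-7t)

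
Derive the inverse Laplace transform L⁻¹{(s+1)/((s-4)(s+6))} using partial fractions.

Using partial fractions, f(t) = (5e^(4t) + 5e^(-6t))/10

Final answer: (5e^(4t) + 5e^(-6t))/10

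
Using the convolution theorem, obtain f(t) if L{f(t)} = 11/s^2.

11/s^2 = (11/s)·(1/s) = L{11}·L{1}. By convolution, f(t) = 11*1 = ∫₀ᵗ 11·1 dτ = 11·t

Final answer: 11·t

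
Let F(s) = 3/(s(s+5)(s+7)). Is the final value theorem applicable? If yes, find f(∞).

Poles of sF(s) = 3/((s+5)(s+7)) are at s = -5 and s = -7, both in the left half-plane. Theorem applies. f(∞) = lim_{s→0} sF(s) = 3/(5·7) = 3/35

Final answer: 3/35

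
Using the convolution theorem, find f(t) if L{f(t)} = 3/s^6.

3/s^6 = (3/s)·(1/s^5) = L{3}·L{t^4/24}. By convolution, f(t) = 3*t^4/24 = ∫₀ᵗ 3·τ^4/24 dτ = 3·t^5/120

Final answer: 3·t^5/120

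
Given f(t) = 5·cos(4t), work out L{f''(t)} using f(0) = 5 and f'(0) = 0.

F(s) = 5s/(s² + 16). L{f''(t)} = s²F(s) - sf(0) - f'(0) = 5s³/(s² + 16) - 5s = (5s³ - 5s(s² + 16))/(s² + 16) = -80s/(s² + 16)

Final answer: -80s/(s² + 16)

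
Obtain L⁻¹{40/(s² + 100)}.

This is the form c·a/(s² + a²) with a = 10, c = 4. L⁻¹ = 4·sin(10t)

Final answer: 4·sin(10t)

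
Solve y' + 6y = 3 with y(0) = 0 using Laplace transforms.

sY + 6Y = 3/s. Y = 3/(s(s+6)). Partial fractions: Y = 1/2/s - 1/2/(s+6)

Final answer: y(t) = 1/2(1 - e^(-6t))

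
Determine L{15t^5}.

L{t^n} = n!/s^(n+1). So L{15t^5} = 15·5!/s^6 = 1800/s^6

Final answer: 1800/s^6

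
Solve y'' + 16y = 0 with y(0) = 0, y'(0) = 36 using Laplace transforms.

L{y''} + 16L{y} = 0. s²Y - 0 - 36 + 16Y = 0. Y(s² + 16) = 36. Y = (36)/(s² + 16). Inverting: y(t) = 9sin(4t)

Final answer: y(t) = 9sin(4t)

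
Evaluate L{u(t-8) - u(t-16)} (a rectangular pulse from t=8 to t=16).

L{u(t-a)} = e^(-as)/s. L{u(t-8) - u(t-16)} = (e^(-8s) - e^(-16s))/s

Final answer: (e^(-8s) - e^(-16s))/s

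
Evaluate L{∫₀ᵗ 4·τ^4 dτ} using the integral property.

L{∫₀ᵗ f(τ)dτ} = F(s)/s with f(t) = 4t^4. F(s) = 96/s^5, so L{∫₀ᵗ 4·τ^4 dτ} = (96/s^5)/s = 96/s^6. (Check: ∫₀ᵗ 4·τ^4 dτ = 4t^5/5.)

Final answer: 96/s^6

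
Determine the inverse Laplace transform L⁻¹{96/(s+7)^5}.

L⁻¹{n!/(s-a)^(n+1)} = t^n·e^(at) with n=4, a=-7. So L⁻¹{24/(s+7)^5} = t^4·e^(-7t), and L⁻¹{96/(s+7)^5} = (96/24)·t^4·e^(-7t) = 4·t^4·e^(-7t)

Final answer: 4·t^4·e^(-7t)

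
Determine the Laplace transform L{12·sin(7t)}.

L{sin(ωt)} = ω/(s² + ω²), so L{sin(7t)} = 7/(s² + 49). Then L{12·sin(7t)} = 12·7/(s² + 49) = 84/(s² + 49)

Final answer: 84/(s² + 49)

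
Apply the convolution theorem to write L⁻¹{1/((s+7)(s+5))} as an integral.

1/((s+7)(s+5)) = (1/(s+7))·(1/(s+5)) = L{e^(-7t)}·L{e^(-5t)}. So f(t) = e^(-7t)*e^(-5t) = ∫₀ᵗ e^(-7τ)·e^(-5(t-τ)) dτ

Final answer: ∫₀ᵗ e^(-7τ)·e^(-5(t-τ)) dτ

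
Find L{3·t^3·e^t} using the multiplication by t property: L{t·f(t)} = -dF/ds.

Using L{t^n·e^(at)} = n!/(s-a)^(n+1), L{t^3·e^t} = 6/(s-1)^4, so L{3·t^3·e^t} = 3·6/(s-1)^4 = 18/(s-1)^4

Final answer: 18/(s-1)^4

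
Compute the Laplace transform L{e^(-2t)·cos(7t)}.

L{e^(at)·cos(ωt)} = (s-a)/((s-a)² + ω²), so L{e^(-2t)·cos(7t)} = (s+2)/((s+2)² + 49)

Final answer: (s+2)/((s+2)² + 49)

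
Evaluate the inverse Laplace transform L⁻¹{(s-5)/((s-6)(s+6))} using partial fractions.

Using partial fractions, f(t) = (e^(6t) + 11e^(-6t))/12

Final answer: (e^(6t) + 11e^(-6t))/12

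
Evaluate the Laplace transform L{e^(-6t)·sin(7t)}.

L{e^(at)·sin(ωt)} = ω/((s-a)² + ω²), so L{e^(-6t)·sin(7t)} = 7/((s+6)² + 49)

Final answer: 7/((s+6)² + 49)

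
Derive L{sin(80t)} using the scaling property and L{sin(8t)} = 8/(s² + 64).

Using L{f(at)} = (1/a)F(s/a) with a=10: L{sin(80t)} = (1/10) · 8/((s/10)² + 64) = (1/10) · 8·100/(s² + 6400) = 80/(s² + 6400)

Final answer: 80/(s² + 6400)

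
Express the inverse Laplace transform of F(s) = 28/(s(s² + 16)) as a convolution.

28/(s(s² + 16)) = (1/s)·(28/(s² + 16)) = L{1}·L{7·sin(4t)}. So f(t) = 1*(7·sin(4t)) = ∫₀ᵗ 7·sin(4τ) dτ

Final answer: ∫₀ᵗ 7·sin(4τ) dτ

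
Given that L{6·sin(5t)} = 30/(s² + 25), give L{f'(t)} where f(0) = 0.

L{f'(t)} = s·F(s) - f(0) = s·30/(s² + 25) - 0 = 30s/(s² + 25)

Final answer: 30s/(s² + 25)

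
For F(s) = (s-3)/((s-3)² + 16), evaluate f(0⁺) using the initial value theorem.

f(0⁺) = lim_{s→∞} sF(s) = lim_{s→∞} s(s-3)/((s-3)² + 16) = 1

Final answer: 1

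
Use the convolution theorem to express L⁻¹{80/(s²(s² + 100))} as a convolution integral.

80/(s²(s² + 100)) = (1/s²)·(80/(s² + 100)) = L{t}·L{8·sin(10t)}. So f(t) = t*(8·sin(10t)) = ∫₀ᵗ 8τ·sin(10(t-τ)) dτ

Final answer: ∫₀ᵗ 8τ·sin(10(t-τ)) dτ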